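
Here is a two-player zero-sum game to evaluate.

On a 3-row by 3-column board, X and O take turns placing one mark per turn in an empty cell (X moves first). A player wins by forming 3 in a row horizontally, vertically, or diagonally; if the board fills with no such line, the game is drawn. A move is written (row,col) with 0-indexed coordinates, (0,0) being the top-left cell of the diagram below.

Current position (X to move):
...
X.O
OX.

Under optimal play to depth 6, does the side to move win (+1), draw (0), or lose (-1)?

value(.../X.O/OX., X) = 0

ply 1, X at .../X.O/OX. | (0,0)=-1→X../X.O/OX.; (0,1)=+0→.X./X.O/OX.*; (0,2)=+0→..X/X.O/OX.; (1,1)=+0→.../XXO/OX.; (2,2)=+0→.../X.O/OXX
ply 2, O at .X./X.O/OX. | (0,0)=-1→OX./X.O/OX.; (0,2)=-1→.XO/X.O/OX.; (1,1)=+0→.X./XOO/OX.*; (2,2)=-1→.X./X.O/OXO
ply 3, X at .X./XOO/OX. | (0,0)=-1→XX./XOO/OX.; (0,2)=+0→.XX/XOO/OX.*; (2,2)=-1→.X./XOO/OXX
ply 4, O at .XX/XOO/OX. | (0,0)=+0→OXX/XOO/OX.*; (2,2)=-1→.XX/XOO/OXO
ply 5, X at OXX/XOO/OX. | (2,2)=+0→OXX/XOO/OXX*
ply 6: OXX/XOO/OXX is terminal +0 (O); from .../X.O/OX. depth 6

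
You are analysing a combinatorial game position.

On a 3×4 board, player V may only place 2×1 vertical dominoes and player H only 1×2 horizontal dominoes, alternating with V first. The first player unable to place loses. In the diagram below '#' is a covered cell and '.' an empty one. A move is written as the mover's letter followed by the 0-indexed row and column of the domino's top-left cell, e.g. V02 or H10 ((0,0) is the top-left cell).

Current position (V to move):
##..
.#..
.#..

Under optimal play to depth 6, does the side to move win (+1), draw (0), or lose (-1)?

value(##../.#../.#.., V) = +1

p1 V@[##../.#../.#..]: V02[###./.##./.#..]+1* V03[##.#/.#.#/.#..]+1 V10[##../##../##..]-1 V12[##../.##./.##.]+1 V13[##../.#.#/.#.#]+1
p2 H@[###./.##./.#..]: H22[###./.##./.###]-1*
p3 V@[###./.##./.###]: V03[####/.###/.###]+1* V10[###./###./####]+1
p4 H@[####/.###/.###] terminal -1; root [##../.#../.#..] d6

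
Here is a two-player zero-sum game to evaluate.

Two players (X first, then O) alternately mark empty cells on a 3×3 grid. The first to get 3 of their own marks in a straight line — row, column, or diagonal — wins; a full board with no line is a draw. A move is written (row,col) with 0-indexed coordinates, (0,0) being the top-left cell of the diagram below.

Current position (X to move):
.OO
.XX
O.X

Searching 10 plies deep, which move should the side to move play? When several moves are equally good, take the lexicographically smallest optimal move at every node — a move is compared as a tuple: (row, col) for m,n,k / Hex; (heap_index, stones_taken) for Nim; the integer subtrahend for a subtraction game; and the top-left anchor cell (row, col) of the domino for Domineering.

X's best at [.OO/.XX/O.X]: (0,0)

ply 1, X at .OO/.XX/O.X | (0,0)=+1→XOO/.XX/O.X*; (1,0)=+1→.OO/XXX/O.X; (2,1)=-1→.OO/.XX/OXX
ply 2: XOO/.XX/O.X is terminal -1 (O); from .OO/.XX/O.X depth 10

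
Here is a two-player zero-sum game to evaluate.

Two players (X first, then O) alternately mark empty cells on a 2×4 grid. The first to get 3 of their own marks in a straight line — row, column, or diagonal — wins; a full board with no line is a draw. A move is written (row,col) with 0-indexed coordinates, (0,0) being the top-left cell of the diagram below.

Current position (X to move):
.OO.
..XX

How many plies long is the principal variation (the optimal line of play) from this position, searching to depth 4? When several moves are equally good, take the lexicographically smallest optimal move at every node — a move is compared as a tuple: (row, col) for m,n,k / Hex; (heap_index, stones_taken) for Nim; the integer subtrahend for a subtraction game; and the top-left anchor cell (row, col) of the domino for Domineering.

ply 1, X at .OO./..XX | (0,0)=-1→XOO./..XX; (0,3)=-1→.OOX/..XX; (1,0)=-1→.OO./X.XX; (1,1)=+1→.OO./.XXX*
ply 2: .OO./.XXX is terminal -1 (O); from .OO./..XX depth 4

PV length from [.OO./..XX]: 1 ply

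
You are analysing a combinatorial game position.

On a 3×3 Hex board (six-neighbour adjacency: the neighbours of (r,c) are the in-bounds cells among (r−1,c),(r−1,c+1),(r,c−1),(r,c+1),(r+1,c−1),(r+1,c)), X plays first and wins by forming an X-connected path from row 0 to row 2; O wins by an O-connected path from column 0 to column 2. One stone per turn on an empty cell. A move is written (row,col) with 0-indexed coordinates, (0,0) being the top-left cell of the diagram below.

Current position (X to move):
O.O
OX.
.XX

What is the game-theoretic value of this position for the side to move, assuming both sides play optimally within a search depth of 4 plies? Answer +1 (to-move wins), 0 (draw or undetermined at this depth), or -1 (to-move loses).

value(O.O/OX./.XX, X) = +1

ply 1, X at O.O/OX./.XX | (0,1)=+1→OXO/OX./.XX*; (1,2)=-1→O.O/OXX/.XX; (2,0)=-1→O.O/OX./XXX
ply 2: OXO/OX./.XX is terminal -1 (O); from O.O/OX./.XX depth 4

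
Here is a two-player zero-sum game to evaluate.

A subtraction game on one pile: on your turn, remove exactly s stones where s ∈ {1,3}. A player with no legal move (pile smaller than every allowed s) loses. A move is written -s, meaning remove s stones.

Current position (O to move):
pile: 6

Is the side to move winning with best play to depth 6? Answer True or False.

[6] O move#1: -1:-1/5*, -3:-1/3
[5] X move#2: -1:+1/4*, -3:+1/2
[4] O move#3: -1:-1/3*, -3:-1/1
[3] X move#4: -1:+1/2*, -3:+1/0
[2] O move#5: -1:-1/1*
[1] X move#6: -1:+1/0*
[0] end (terminal -1, O#7); searched 6 to 6

O winning at [6]: False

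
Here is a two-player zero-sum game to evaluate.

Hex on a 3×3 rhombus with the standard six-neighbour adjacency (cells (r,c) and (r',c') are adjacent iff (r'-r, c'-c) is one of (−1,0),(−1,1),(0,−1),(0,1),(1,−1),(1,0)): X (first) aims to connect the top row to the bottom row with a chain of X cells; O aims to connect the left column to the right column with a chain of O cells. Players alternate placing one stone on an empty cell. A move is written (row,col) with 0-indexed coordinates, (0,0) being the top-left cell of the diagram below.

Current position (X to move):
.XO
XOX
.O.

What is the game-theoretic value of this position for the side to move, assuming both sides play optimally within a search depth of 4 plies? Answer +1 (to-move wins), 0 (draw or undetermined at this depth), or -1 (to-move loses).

value(.XO/XOX/.O., X) = +1

[.XO/XOX/.O.] X move#1: (0,0):-1/XXO/XOX/.O., (2,0):+1/.XO/XOX/XO.*, (2,2):-1/.XO/XOX/.OX
[.XO/XOX/XO.] end (terminal -1, O#2); searched .XO/XOX/.O. to 4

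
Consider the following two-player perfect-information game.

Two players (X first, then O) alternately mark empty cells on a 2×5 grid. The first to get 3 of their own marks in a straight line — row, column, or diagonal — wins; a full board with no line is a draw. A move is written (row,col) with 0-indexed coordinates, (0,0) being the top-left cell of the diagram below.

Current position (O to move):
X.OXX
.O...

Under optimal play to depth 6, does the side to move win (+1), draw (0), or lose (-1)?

p1 O@[X.OXX/.O...]: (0,1)[XOOXX/.O...]+0 (1,0)[X.OXX/OO...]+0 (1,2)[X.OXX/.OO..]+1* (1,3)[X.OXX/.O.O.]+0 (1,4)[X.OXX/.O..O]+0
p2 X@[X.OXX/.OO..]: (0,1)[XXOXX/.OO..]-1* (1,0)[X.OXX/XOO..]-1 (1,3)[X.OXX/.OOX.]-1 (1,4)[X.OXX/.OO.X]-1
p3 O@[XXOXX/.OO..]: (1,0)[XXOXX/OOO..]+1* (1,3)[XXOXX/.OOO.]+1 (1,4)[XXOXX/.OO.O]+1
p4 X@[XXOXX/OOO..] terminal -1; root [X.OXX/.O...] d6

value(X.OXX/.O..., O) = +1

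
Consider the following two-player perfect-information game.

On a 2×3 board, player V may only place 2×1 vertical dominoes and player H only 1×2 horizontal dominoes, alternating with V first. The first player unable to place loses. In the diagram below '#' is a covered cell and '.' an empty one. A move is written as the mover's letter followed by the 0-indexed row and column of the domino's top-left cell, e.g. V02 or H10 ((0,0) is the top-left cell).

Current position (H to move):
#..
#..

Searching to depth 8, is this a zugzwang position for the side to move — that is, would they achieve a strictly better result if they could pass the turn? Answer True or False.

ply 1, H at #../#.. | H01=+1→###/#..*; H11=+1→#../###
ply 2: ###/#.. is terminal -1 (V); from #../#.. depth 8
suppose H passes — search the same position with V to move:
pass> ply 1, V at #../#.. | V01=+1→##./##.*; V02=+1→#.#/#.#
pass> ply 2: ##./##. is terminal -1 (H); from #../#.. depth 8
for H: play +1, pass -1

zugzwang(#../#.., H) = False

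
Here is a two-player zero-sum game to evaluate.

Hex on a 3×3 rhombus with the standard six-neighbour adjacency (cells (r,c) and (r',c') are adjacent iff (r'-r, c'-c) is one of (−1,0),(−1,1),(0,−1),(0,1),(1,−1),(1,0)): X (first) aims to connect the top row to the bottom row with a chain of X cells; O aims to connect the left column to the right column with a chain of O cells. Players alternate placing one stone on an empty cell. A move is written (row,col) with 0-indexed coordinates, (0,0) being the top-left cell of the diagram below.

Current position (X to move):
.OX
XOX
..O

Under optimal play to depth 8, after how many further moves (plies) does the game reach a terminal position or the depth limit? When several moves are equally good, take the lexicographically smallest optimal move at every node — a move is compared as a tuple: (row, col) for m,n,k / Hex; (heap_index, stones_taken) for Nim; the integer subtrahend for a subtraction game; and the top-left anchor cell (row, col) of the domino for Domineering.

p1 X@[.OX/XOX/..O]: (0,0)[XOX/XOX/..O]+1* (2,0)[.OX/XOX/X.O]+1 (2,1)[.OX/XOX/.XO]+1
p2 O@[XOX/XOX/..O]: (2,0)[XOX/XOX/O.O]-1* (2,1)[XOX/XOX/.OO]-1
p3 X@[XOX/XOX/O.O]: (2,1)[XOX/XOX/OXO]+1*
p4 O@[XOX/XOX/OXO] terminal -1; root [.OX/XOX/..O] d8

PV length from [.OX/XOX/..O]: 3 plies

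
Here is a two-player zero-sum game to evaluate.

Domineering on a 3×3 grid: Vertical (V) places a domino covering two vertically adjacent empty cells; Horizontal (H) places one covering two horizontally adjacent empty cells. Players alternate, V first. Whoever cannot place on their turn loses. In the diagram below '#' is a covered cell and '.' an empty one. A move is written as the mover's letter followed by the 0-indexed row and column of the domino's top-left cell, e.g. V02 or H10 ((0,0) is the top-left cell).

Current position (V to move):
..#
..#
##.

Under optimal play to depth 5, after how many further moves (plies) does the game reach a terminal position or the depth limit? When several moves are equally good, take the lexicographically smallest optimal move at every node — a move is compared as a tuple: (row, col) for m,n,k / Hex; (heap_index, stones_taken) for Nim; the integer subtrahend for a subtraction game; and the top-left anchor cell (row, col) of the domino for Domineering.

p1 V@[..#/..#/##.]: V00[#.#/#.#/##.]+1* V01[.##/.##/##.]+1
p2 H@[#.#/#.#/##.] terminal -1; root [..#/..#/##.] d5

PV length from [..#/..#/##.]: 1 ply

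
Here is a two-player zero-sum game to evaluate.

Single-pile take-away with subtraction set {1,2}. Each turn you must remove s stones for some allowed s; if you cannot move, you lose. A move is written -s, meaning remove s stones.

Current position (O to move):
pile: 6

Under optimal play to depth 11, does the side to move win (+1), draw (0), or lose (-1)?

value(6, O) = -1

[6] O move#1: -1:-1/5*, -2:-1/4
[5] X move#2: -1:-1/4, -2:+1/3*
[3] O move#3: -1:-1/2*, -2:-1/1
[2] X move#4: -1:-1/1, -2:+1/0*
[0] end (terminal -1, O#5); searched 6 to 11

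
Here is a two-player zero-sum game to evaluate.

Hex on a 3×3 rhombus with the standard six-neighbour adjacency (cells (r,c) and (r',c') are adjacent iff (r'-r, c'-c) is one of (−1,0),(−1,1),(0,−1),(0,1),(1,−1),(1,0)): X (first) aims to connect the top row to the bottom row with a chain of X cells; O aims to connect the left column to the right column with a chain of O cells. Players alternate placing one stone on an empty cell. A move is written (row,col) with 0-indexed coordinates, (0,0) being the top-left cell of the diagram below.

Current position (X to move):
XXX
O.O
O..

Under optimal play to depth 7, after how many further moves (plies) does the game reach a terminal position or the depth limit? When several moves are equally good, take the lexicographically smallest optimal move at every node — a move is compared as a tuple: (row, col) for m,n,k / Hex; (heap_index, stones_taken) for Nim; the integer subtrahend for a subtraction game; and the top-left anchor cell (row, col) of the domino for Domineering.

PV length from [XXX/O.O/O..]: 2 plies

[XXX/O.O/O..] X move#1: (1,1):-1/XXX/OXO/O..*, (2,1):-1/XXX/O.O/OX., (2,2):-1/XXX/O.O/O.X
[XXX/OXO/O..] O move#2: (2,1):+1/XXX/OXO/OO.*, (2,2):-1/XXX/OXO/O.O
[XXX/OXO/OO.] end (terminal -1, X#3); searched XXX/O.O/O.. to 7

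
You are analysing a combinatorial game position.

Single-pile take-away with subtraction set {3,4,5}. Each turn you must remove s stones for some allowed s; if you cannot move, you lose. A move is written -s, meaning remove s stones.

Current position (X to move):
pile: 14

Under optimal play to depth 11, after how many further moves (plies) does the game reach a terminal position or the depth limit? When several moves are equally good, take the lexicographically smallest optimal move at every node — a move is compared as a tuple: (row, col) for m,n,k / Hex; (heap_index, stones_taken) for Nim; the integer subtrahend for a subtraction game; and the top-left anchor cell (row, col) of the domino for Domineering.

ply 1, X at 14 | -3=-1→11; -4=+1→10*; -5=+1→9
ply 2, O at 10 | -3=-1→7*; -4=-1→6; -5=-1→5
ply 3, X at 7 | -3=-1→4; -4=-1→3; -5=+1→2*
ply 4: 2 is terminal -1 (O); from 14 depth 11

PV length from [14]: 3 plies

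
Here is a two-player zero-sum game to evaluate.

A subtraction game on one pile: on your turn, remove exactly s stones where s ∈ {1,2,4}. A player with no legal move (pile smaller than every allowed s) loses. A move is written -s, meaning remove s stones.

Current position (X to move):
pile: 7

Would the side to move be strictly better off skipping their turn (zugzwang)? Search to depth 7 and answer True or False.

p1 X@[7]: -1[6]+1* -2[5]-1 -4[3]+1
p2 O@[6]: -1[5]-1* -2[4]-1 -4[2]-1
p3 X@[5]: -1[4]-1 -2[3]+1* -4[1]-1
p4 O@[3]: -1[2]-1* -2[1]-1
p5 X@[2]: -1[1]-1 -2[0]+1*
p6 O@[0] terminal -1; root [7] d7
suppose X passes — search the same position with O to move:
pass> p1 O@[7]: -1[6]+1* -2[5]-1 -4[3]+1
pass> p2 X@[6]: -1[5]-1* -2[4]-1 -4[2]-1
pass> p3 O@[5]: -1[4]-1 -2[3]+1* -4[1]-1
pass> p4 X@[3]: -1[2]-1* -2[1]-1
pass> p5 O@[2]: -1[1]-1 -2[0]+1*
pass> p6 X@[0] terminal -1; root [7] d7
for X: play +1, pass -1

zugzwang(7, X) = False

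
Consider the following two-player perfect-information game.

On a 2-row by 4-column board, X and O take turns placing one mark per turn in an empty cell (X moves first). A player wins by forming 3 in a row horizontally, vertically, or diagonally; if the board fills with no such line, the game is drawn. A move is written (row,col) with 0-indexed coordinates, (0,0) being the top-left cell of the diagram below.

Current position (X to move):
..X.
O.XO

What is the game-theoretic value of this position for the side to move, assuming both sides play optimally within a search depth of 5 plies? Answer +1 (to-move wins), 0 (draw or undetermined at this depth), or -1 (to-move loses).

value(..X./O.XO, X) = +1

ply 1, X at ..X./O.XO | (0,0)=+0→X.X./O.XO; (0,1)=+1→.XX./O.XO*; (0,3)=+0→..XX/O.XO; (1,1)=+0→..X./OXXO
ply 2, O at .XX./O.XO | (0,0)=-1→OXX./O.XO*; (0,3)=-1→.XXO/O.XO; (1,1)=-1→.XX./OOXO
ply 3, X at OXX./O.XO | (0,3)=+1→OXXX/O.XO*; (1,1)=+0→OXX./OXXO
ply 4: OXXX/O.XO is terminal -1 (O); from ..X./O.XO depth 5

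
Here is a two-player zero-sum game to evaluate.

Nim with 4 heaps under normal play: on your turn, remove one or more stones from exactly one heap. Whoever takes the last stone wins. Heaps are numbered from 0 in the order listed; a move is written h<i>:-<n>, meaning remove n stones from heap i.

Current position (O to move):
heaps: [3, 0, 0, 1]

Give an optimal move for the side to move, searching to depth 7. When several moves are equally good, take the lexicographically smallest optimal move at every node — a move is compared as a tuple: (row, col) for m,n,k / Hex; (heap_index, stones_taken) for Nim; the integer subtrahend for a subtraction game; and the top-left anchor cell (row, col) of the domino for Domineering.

ply 1, O at (3,0,0,1) | h0:-1=-1→(2,0,0,1); h0:-2=+1→(1,0,0,1)*; h0:-3=-1→(0,0,0,1); h3:-1=-1→(3,0,0,0)
ply 2, X at (1,0,0,1) | h0:-1=-1→(0,0,0,1)*; h3:-1=-1→(1,0,0,0)
ply 3, O at (0,0,0,1) | h3:-1=+1→(0,0,0,0)*
ply 4: (0,0,0,0) is terminal -1 (X); from (3,0,0,1) depth 7

O's best at [(3,0,0,1)]: h0:-2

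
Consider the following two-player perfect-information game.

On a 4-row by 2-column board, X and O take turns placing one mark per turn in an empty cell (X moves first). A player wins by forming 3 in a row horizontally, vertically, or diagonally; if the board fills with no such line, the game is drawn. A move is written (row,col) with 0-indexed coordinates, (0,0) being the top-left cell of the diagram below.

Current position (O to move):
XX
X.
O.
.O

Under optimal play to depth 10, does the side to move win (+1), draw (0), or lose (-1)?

ply 1, O at XX/X./O./.O | (1,1)=+0→XX/XO/O./.O*; (2,1)=+0→XX/X./OO/.O; (3,0)=+0→XX/X./O./OO
ply 2, X at XX/XO/O./.O | (2,1)=+0→XX/XO/OX/.O*; (3,0)=-1→XX/XO/O./XO
ply 3, O at XX/XO/OX/.O | (3,0)=+0→XX/XO/OX/OO*
ply 4: XX/XO/OX/OO is terminal +0 (X); from XX/X./O./.O depth 10

value(XX/X./O./.O, O) = 0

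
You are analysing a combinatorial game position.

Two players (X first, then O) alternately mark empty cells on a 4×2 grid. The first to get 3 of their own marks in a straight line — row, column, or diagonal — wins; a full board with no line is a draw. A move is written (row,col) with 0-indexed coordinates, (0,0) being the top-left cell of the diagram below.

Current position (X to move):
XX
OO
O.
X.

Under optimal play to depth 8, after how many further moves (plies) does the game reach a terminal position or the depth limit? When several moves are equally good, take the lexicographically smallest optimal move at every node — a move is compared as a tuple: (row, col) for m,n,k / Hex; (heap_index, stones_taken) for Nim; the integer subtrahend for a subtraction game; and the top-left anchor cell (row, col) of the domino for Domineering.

PV length from [XX/OO/O./X.]: 2 plies

[XX/OO/O./X.] X move#1: (2,1):+0/XX/OO/OX/X.*, (3,1):+0/XX/OO/O./XX
[XX/OO/OX/X.] O move#2: (3,1):+0/XX/OO/OX/XO*
[XX/OO/OX/XO] end (terminal +0, X#3); searched XX/OO/O./X. to 8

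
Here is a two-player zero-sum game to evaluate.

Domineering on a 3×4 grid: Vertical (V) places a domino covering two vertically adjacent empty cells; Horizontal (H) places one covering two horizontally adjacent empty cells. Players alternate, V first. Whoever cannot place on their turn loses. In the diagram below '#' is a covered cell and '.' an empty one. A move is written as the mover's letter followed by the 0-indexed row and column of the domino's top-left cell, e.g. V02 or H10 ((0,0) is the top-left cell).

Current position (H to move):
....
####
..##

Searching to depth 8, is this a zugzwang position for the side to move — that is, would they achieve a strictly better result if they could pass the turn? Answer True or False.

ply 1, H at ..../####/..## | H00=+1→##../####/..##*; H01=+1→.##./####/..##; H02=+1→..##/####/..##; H20=+1→..../####/####
ply 2: ##../####/..## is terminal -1 (V); from ..../####/..## depth 8
if H skipped the turn, V would face:
~ ply 1: ..../####/..## is terminal -1 (V); from ..../####/..## depth 8
compare (H): move=+1 vs pass=+1

zugzwang(..../####/..##, H) = False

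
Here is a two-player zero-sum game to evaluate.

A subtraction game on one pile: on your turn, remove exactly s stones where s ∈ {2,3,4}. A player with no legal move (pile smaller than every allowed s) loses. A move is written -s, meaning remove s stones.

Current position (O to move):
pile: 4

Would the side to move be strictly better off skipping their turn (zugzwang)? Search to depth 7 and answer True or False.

p1 O@[4]: -2[2]-1 -3[1]+1* -4[0]+1
p2 X@[1] terminal -1; root [4] d7
suppose O passes — search the same position with X to move:
pass> p1 X@[4]: -2[2]-1 -3[1]+1* -4[0]+1
pass> p2 O@[1] terminal -1; root [4] d7
for O: play +1, pass -1

zugzwang(4, O) = False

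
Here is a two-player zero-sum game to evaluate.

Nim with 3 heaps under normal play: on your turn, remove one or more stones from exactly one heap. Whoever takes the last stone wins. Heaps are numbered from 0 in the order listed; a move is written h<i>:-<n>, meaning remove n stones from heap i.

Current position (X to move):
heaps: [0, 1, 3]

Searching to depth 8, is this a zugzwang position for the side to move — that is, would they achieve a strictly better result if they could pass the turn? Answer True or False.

ply 1, X at (0,1,3) | h1:-1=-1→(0,0,3); h2:-1=-1→(0,1,2); h2:-2=+1→(0,1,1)*; h2:-3=-1→(0,1,0)
ply 2, O at (0,1,1) | h1:-1=-1→(0,0,1)*; h2:-1=-1→(0,1,0)
ply 3, X at (0,0,1) | h2:-1=+1→(0,0,0)*
ply 4: (0,0,0) is terminal -1 (O); from (0,1,3) depth 8
if X skipped the turn, O would face:
~ ply 1, O at (0,1,3) | h1:-1=-1→(0,0,3); h2:-1=-1→(0,1,2); h2:-2=+1→(0,1,1)*; h2:-3=-1→(0,1,0)
~ ply 2, X at (0,1,1) | h1:-1=-1→(0,0,1)*; h2:-1=-1→(0,1,0)
~ ply 3, O at (0,0,1) | h2:-1=+1→(0,0,0)*
~ ply 4: (0,0,0) is terminal -1 (X); from (0,1,3) depth 8
compare (X): move=+1 vs pass=-1

zugzwang((0,1,3), X) = False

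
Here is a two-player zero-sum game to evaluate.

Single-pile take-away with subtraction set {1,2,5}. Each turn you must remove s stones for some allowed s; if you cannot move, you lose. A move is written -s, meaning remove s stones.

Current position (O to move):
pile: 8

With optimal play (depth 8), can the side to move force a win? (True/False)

O winning at [8]: True

[8] O move#1: -1:-1/7, -2:+1/6*, -5:+1/3
[6] X move#2: -1:-1/5*, -2:-1/4, -5:-1/1
[5] O move#3: -1:-1/4, -2:+1/3*, -5:+1/0
[3] X move#4: -1:-1/2*, -2:-1/1
[2] O move#5: -1:-1/1, -2:+1/0*
[0] end (terminal -1, X#6); searched 8 to 8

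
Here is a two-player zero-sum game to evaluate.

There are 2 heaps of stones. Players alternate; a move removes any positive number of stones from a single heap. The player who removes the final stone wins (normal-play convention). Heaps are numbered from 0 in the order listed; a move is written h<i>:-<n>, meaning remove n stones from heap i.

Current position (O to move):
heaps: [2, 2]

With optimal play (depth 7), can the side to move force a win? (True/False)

ply 1, O at (2,2) | h0:-1=-1→(1,2)*; h0:-2=-1→(0,2); h1:-1=-1→(2,1); h1:-2=-1→(2,0)
ply 2, X at (1,2) | h0:-1=-1→(0,2); h1:-1=+1→(1,1)*; h1:-2=-1→(1,0)
ply 3, O at (1,1) | h0:-1=-1→(0,1)*; h1:-1=-1→(1,0)
ply 4, X at (0,1) | h1:-1=+1→(0,0)*
ply 5: (0,0) is terminal -1 (O); from (2,2) depth 7

O winning at [(2,2)]: False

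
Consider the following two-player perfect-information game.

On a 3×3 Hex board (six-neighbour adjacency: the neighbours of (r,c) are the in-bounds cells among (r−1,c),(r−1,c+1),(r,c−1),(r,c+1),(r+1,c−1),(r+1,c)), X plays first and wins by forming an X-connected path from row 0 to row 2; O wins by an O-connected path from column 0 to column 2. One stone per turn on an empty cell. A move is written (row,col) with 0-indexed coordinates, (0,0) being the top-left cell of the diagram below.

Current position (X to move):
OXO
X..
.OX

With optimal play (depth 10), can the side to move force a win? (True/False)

X winning at [OXO/X../.OX]: True

p1 X@[OXO/X../.OX]: (1,1)[OXO/XX./.OX]+1* (1,2)[OXO/X.X/.OX]+1 (2,0)[OXO/X../XOX]+1
p2 O@[OXO/XX./.OX]: (1,2)[OXO/XXO/.OX]-1* (2,0)[OXO/XX./OOX]-1
p3 X@[OXO/XXO/.OX]: (2,0)[OXO/XXO/XOX]+1*
p4 O@[OXO/XXO/XOX] terminal -1; root [OXO/X../.OX] d10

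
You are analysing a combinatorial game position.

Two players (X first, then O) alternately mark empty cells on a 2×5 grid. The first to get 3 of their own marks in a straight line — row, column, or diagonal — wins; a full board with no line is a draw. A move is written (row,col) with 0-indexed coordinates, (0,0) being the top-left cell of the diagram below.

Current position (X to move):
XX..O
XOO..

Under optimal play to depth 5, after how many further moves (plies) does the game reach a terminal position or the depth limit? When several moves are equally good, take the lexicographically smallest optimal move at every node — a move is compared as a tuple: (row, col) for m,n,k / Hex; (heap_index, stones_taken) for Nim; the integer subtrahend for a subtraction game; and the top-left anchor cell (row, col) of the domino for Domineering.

PV length from [XX..O/XOO..]: 1 ply

ply 1, X at XX..O/XOO.. | (0,2)=+1→XXX.O/XOO..*; (0,3)=-1→XX.XO/XOO..; (1,3)=+0→XX..O/XOOX.; (1,4)=-1→XX..O/XOO.X
ply 2: XXX.O/XOO.. is terminal -1 (O); from XX..O/XOO.. depth 5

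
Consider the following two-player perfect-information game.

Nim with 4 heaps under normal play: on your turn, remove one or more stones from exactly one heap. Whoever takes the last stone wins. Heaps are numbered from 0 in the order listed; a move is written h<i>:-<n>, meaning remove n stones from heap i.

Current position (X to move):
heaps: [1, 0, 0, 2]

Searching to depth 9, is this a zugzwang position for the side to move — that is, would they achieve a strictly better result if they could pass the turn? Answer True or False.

p1 X@[(1,0,0,2)]: h0:-1[(0,0,0,2)]-1 h3:-1[(1,0,0,1)]+1* h3:-2[(1,0,0,0)]-1
p2 O@[(1,0,0,1)]: h0:-1[(0,0,0,1)]-1* h3:-1[(1,0,0,0)]-1
p3 X@[(0,0,0,1)]: h3:-1[(0,0,0,0)]+1*
p4 O@[(0,0,0,0)] terminal -1; root [(1,0,0,2)] d9
if X skipped the turn, O would face:
~ p1 O@[(1,0,0,2)]: h0:-1[(0,0,0,2)]-1 h3:-1[(1,0,0,1)]+1* h3:-2[(1,0,0,0)]-1
~ p2 X@[(1,0,0,1)]: h0:-1[(0,0,0,1)]-1* h3:-1[(1,0,0,0)]-1
~ p3 O@[(0,0,0,1)]: h3:-1[(0,0,0,0)]+1*
~ p4 X@[(0,0,0,0)] terminal -1; root [(1,0,0,2)] d9
compare (X): move=+1 vs pass=-1

zugzwang((1,0,0,2), X) = False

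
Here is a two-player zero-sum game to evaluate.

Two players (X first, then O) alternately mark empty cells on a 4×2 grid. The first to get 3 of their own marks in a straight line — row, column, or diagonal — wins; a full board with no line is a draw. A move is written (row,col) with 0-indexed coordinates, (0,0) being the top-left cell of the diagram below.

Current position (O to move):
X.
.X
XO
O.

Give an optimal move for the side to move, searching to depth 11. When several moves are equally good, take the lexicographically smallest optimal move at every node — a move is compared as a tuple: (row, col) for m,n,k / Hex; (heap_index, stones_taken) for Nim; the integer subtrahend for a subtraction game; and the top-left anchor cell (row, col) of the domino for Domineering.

O's best at [X./.X/XO/O.]: (1,0)

ply 1, O at X./.X/XO/O. | (0,1)=-1→XO/.X/XO/O.; (1,0)=+0→X./OX/XO/O.*; (3,1)=-1→X./.X/XO/OO
ply 2, X at X./OX/XO/O. | (0,1)=+0→XX/OX/XO/O.*; (3,1)=+0→X./OX/XO/OX
ply 3, O at XX/OX/XO/O. | (3,1)=+0→XX/OX/XO/OO*
ply 4: XX/OX/XO/OO is terminal +0 (X); from X./.X/XO/O. depth 11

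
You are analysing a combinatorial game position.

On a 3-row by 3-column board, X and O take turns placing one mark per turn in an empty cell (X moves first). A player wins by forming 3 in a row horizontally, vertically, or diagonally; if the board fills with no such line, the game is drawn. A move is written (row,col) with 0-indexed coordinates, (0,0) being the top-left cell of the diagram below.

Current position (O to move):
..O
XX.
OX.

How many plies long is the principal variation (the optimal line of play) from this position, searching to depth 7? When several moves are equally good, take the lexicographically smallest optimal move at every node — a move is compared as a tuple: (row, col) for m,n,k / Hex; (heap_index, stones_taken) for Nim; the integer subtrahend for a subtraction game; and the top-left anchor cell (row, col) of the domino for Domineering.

PV length from [..O/XX./OX.]: 2 plies

p1 O@[..O/XX./OX.]: (0,0)[O.O/XX./OX.]-1* (0,1)[.OO/XX./OX.]-1 (1,2)[..O/XXO/OX.]-1 (2,2)[..O/XX./OXO]-1
p2 X@[O.O/XX./OX.]: (0,1)[OXO/XX./OX.]+1* (1,2)[O.O/XXX/OX.]+1 (2,2)[O.O/XX./OXX]-1
p3 O@[OXO/XX./OX.] terminal -1; root [..O/XX./OX.] d7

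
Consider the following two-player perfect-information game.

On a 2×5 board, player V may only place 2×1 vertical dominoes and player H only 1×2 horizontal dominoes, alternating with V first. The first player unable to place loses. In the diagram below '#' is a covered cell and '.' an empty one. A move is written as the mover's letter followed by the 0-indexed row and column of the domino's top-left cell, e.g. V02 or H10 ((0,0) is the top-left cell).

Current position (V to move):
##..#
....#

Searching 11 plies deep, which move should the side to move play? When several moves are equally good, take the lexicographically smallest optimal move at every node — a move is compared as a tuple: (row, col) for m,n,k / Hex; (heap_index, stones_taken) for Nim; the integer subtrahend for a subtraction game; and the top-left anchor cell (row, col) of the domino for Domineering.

p1 V@[##..#/....#]: V02[###.#/..#.#]+1* V03[##.##/...##]-1
p2 H@[###.#/..#.#]: H10[###.#/###.#]-1*
p3 V@[###.#/###.#]: V03[#####/#####]+1*
p4 H@[#####/#####] terminal -1; root [##..#/....#] d11

V's best at [##..#/....#]: V02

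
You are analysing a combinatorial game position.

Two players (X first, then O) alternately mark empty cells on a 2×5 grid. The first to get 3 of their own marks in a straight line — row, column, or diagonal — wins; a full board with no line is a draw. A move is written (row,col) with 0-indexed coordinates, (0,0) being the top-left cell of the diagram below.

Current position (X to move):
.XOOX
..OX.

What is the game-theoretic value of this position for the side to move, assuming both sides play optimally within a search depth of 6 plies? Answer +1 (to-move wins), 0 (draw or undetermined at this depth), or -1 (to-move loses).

[.XOOX/..OX.] X move#1: (0,0):+0/XXOOX/..OX.*, (1,0):+0/.XOOX/X.OX., (1,1):+0/.XOOX/.XOX., (1,4):+0/.XOOX/..OXX
[XXOOX/..OX.] O move#2: (1,0):+0/XXOOX/O.OX.*, (1,1):+0/XXOOX/.OOX., (1,4):+0/XXOOX/..OXO
[XXOOX/O.OX.] X move#3: (1,1):+0/XXOOX/OXOX.*, (1,4):-1/XXOOX/O.OXX
[XXOOX/OXOX.] O move#4: (1,4):+0/XXOOX/OXOXO*
[XXOOX/OXOXO] end (terminal +0, X#5); searched .XOOX/..OX. to 6

value(.XOOX/..OX., X) = 0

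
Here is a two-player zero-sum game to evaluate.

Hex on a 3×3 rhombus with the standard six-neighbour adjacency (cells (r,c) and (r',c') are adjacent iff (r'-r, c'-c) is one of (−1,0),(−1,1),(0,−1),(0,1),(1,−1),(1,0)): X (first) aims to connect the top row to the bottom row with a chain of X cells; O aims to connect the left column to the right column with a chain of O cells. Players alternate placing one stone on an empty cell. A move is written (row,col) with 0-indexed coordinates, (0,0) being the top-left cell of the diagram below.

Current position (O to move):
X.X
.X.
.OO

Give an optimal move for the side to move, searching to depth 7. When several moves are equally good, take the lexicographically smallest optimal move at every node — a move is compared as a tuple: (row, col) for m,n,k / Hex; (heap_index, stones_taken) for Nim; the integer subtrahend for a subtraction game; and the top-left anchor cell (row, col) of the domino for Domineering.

[X.X/.X./.OO] O move#1: (0,1):-1/XOX/.X./.OO, (1,0):-1/X.X/OX./.OO, (1,2):-1/X.X/.XO/.OO, (2,0):+1/X.X/.X./OOO*
[X.X/.X./OOO] end (terminal -1, X#2); searched X.X/.X./.OO to 7

O's best at [X.X/.X./.OO]: (2,0)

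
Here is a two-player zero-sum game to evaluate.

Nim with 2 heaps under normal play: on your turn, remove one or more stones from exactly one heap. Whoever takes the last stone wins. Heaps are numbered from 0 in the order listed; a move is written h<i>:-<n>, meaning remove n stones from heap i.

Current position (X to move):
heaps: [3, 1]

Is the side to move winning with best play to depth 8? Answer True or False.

X winning at [(3,1)]: True

p1 X@[(3,1)]: h0:-1[(2,1)]-1 h0:-2[(1,1)]+1* h0:-3[(0,1)]-1 h1:-1[(3,0)]-1
p2 O@[(1,1)]: h0:-1[(0,1)]-1* h1:-1[(1,0)]-1
p3 X@[(0,1)]: h1:-1[(0,0)]+1*
p4 O@[(0,0)] terminal -1; root [(3,1)] d8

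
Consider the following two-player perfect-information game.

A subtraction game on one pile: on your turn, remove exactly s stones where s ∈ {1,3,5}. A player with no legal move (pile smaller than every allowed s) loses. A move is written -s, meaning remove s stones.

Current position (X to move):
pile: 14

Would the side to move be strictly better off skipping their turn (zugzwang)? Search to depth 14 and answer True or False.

zugzwang(14, X) = True

[14] X move#1: -1:-1/13*, -3:-1/11, -5:-1/9
[13] O move#2: -1:+1/12*, -3:+1/10, -5:+1/8
[12] X move#3: -1:-1/11*, -3:-1/9, -5:-1/7
[11] O move#4: -1:+1/10*, -3:+1/8, -5:+1/6
[10] X move#5: -1:-1/9*, -3:-1/7, -5:-1/5
[9] O move#6: -1:+1/8*, -3:+1/6, -5:+1/4
[8] X move#7: -1:-1/7*, -3:-1/5, -5:-1/3
[7] O move#8: -1:+1/6*, -3:+1/4, -5:+1/2
[6] X move#9: -1:-1/5*, -3:-1/3, -5:-1/1
[5] O move#10: -1:+1/4*, -3:+1/2, -5:+1/0
[4] X move#11: -1:-1/3*, -3:-1/1
[3] O move#12: -1:+1/2*, -3:+1/0
[2] X move#13: -1:-1/1*
[1] O move#14: -1:+1/0*
[0] end (terminal -1, X#15); searched 14 to 14
if X skipped the turn, O would face:
~ [14] O move#1: -1:-1/13*, -3:-1/11, -5:-1/9
~ [13] X move#2: -1:+1/12*, -3:+1/10, -5:+1/8
~ [12] O move#3: -1:-1/11*, -3:-1/9, -5:-1/7
~ [11] X move#4: -1:+1/10*, -3:+1/8, -5:+1/6
~ [10] O move#5: -1:-1/9*, -3:-1/7, -5:-1/5
~ [9] X move#6: -1:+1/8*, -3:+1/6, -5:+1/4
~ [8] O move#7: -1:-1/7*, -3:-1/5, -5:-1/3
~ [7] X move#8: -1:+1/6*, -3:+1/4, -5:+1/2
~ [6] O move#9: -1:-1/5*, -3:-1/3, -5:-1/1
~ [5] X move#10: -1:+1/4*, -3:+1/2, -5:+1/0
~ [4] O move#11: -1:-1/3*, -3:-1/1
~ [3] X move#12: -1:+1/2*, -3:+1/0
~ [2] O move#13: -1:-1/1*
~ [1] X move#14: -1:+1/0*
~ [0] end (terminal -1, O#15); searched 14 to 14
compare (X): move=-1 vs pass=+1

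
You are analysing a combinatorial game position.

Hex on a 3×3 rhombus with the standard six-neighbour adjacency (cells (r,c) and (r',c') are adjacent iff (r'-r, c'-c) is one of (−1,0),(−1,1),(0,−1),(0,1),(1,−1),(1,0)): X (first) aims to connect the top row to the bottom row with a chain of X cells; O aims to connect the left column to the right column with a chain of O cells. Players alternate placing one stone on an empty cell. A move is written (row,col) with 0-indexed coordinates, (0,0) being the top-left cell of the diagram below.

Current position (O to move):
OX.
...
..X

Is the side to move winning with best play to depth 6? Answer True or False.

O winning at [OX./.../..X]: True

ply 1, O at OX./.../..X | (0,2)=-1→OXO/.../..X; (1,0)=-1→OX./O../..X; (1,1)=+1→OX./.O./..X*; (1,2)=-1→OX./..O/..X; (2,0)=-1→OX./.../O.X; (2,1)=-1→OX./.../.OX
ply 2, X at OX./.O./..X | (0,2)=-1→OXX/.O./..X*; (1,0)=-1→OX./XO./..X; (1,2)=-1→OX./.OX/..X; (2,0)=-1→OX./.O./X.X; (2,1)=-1→OX./.O./.XX
ply 3, O at OXX/.O./..X | (1,0)=-1→OXX/OO./..X; (1,2)=+1→OXX/.OO/..X*; (2,0)=-1→OXX/.O./O.X; (2,1)=-1→OXX/.O./.OX
ply 4, X at OXX/.OO/..X | (1,0)=-1→OXX/XOO/..X*; (2,0)=-1→OXX/.OO/X.X; (2,1)=-1→OXX/.OO/.XX
ply 5, O at OXX/XOO/..X | (2,0)=+1→OXX/XOO/O.X*; (2,1)=-1→OXX/XOO/.OX
ply 6: OXX/XOO/O.X is terminal -1 (X); from OX./.../..X depth 6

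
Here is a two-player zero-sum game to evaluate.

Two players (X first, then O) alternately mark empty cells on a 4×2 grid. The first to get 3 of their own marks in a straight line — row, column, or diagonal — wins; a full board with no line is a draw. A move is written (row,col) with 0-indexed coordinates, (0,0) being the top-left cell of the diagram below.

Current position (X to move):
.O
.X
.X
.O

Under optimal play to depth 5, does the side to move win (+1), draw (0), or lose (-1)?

[.O/.X/.X/.O] X move#1: (0,0):+0/XO/.X/.X/.O*, (1,0):+0/.O/XX/.X/.O, (2,0):+0/.O/.X/XX/.O, (3,0):+0/.O/.X/.X/XO
[XO/.X/.X/.O] O move#2: (1,0):+0/XO/OX/.X/.O*, (2,0):+0/XO/.X/OX/.O, (3,0):+0/XO/.X/.X/OO
[XO/OX/.X/.O] X move#3: (2,0):+0/XO/OX/XX/.O*, (3,0):+0/XO/OX/.X/XO
[XO/OX/XX/.O] O move#4: (3,0):+0/XO/OX/XX/OO*
[XO/OX/XX/OO] end (terminal +0, X#5); searched .O/.X/.X/.O to 5

value(.O/.X/.X/.O, X) = 0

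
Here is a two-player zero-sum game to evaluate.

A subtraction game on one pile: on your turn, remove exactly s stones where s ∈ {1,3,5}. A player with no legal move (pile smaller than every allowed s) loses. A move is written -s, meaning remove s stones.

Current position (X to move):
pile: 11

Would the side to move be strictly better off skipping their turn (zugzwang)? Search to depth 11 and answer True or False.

ply 1, X at 11 | -1=+1→10*; -3=+1→8; -5=+1→6
ply 2, O at 10 | -1=-1→9*; -3=-1→7; -5=-1→5
ply 3, X at 9 | -1=+1→8*; -3=+1→6; -5=+1→4
ply 4, O at 8 | -1=-1→7*; -3=-1→5; -5=-1→3
ply 5, X at 7 | -1=+1→6*; -3=+1→4; -5=+1→2
ply 6, O at 6 | -1=-1→5*; -3=-1→3; -5=-1→1
ply 7, X at 5 | -1=+1→4*; -3=+1→2; -5=+1→0
ply 8, O at 4 | -1=-1→3*; -3=-1→1
ply 9, X at 3 | -1=+1→2*; -3=+1→0
ply 10, O at 2 | -1=-1→1*
ply 11, X at 1 | -1=+1→0*
ply 12: 0 is terminal -1 (O); from 11 depth 11
pass branch (O moves first from the same position):
  | ply 1, O at 11 | -1=+1→10*; -3=+1→8; -5=+1→6
  | ply 2, X at 10 | -1=-1→9*; -3=-1→7; -5=-1→5
  | ply 3, O at 9 | -1=+1→8*; -3=+1→6; -5=+1→4
  | ply 4, X at 8 | -1=-1→7*; -3=-1→5; -5=-1→3
  | ply 5, O at 7 | -1=+1→6*; -3=+1→4; -5=+1→2
  | ply 6, X at 6 | -1=-1→5*; -3=-1→3; -5=-1→1
  | ply 7, O at 5 | -1=+1→4*; -3=+1→2; -5=+1→0
  | ply 8, X at 4 | -1=-1→3*; -3=-1→1
  | ply 9, O at 3 | -1=+1→2*; -3=+1→0
  | ply 10, X at 2 | -1=-1→1*
  | ply 11, O at 1 | -1=+1→0*
  | ply 12: 0 is terminal -1 (X); from 11 depth 11
X moving scores +1; X passing scores -1

zugzwang(11, X) = False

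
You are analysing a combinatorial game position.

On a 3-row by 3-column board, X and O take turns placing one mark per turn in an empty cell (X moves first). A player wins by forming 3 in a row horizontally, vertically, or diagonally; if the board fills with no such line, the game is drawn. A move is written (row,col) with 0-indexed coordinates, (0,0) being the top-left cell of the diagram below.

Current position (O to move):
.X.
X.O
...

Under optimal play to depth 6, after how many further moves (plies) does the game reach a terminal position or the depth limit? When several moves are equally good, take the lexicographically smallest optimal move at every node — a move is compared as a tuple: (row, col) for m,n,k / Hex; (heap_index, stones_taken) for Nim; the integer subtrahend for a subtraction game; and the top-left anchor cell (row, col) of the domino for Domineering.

p1 O@[.X./X.O/...]: (0,0)[OX./X.O/...]+0* (0,2)[.XO/X.O/...]-1 (1,1)[.X./XOO/...]-1 (2,0)[.X./X.O/O..]+0 (2,1)[.X./X.O/.O.]-1 (2,2)[.X./X.O/..O]-1
p2 X@[OX./X.O/...]: (0,2)[OXX/X.O/...]+0* (1,1)[OX./XXO/...]+0 (2,0)[OX./X.O/X..]-1 (2,1)[OX./X.O/.X.]+0 (2,2)[OX./X.O/..X]+0
p3 O@[OXX/X.O/...]: (1,1)[OXX/XOO/...]+0* (2,0)[OXX/X.O/O..]+0 (2,1)[OXX/X.O/.O.]+0 (2,2)[OXX/X.O/..O]-1
p4 X@[OXX/XOO/...]: (2,0)[OXX/XOO/X..]-1 (2,1)[OXX/XOO/.X.]-1 (2,2)[OXX/XOO/..X]+0*
p5 O@[OXX/XOO/..X]: (2,0)[OXX/XOO/O.X]+0* (2,1)[OXX/XOO/.OX]+0
p6 X@[OXX/XOO/O.X]: (2,1)[OXX/XOO/OXX]+0*
p7 O@[OXX/XOO/OXX] terminal +0; root [.X./X.O/...] d6

PV length from [.X./X.O/...]: 6 plies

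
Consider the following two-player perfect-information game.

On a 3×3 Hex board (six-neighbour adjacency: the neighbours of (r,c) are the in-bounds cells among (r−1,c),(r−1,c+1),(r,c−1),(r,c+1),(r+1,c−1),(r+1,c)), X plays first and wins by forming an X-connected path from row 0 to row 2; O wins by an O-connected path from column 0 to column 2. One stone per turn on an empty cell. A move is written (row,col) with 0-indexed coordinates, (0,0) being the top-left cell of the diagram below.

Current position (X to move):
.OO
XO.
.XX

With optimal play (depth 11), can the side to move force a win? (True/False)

X winning at [.OO/XO./.XX]: False

[.OO/XO./.XX] X move#1: (0,0):-1/XOO/XO./.XX*, (1,2):-1/.OO/XOX/.XX, (2,0):-1/.OO/XO./XXX
[XOO/XO./.XX] O move#2: (1,2):-1/XOO/XOO/.XX, (2,0):+1/XOO/XO./OXX*
[XOO/XO./OXX] end (terminal -1, X#3); searched .OO/XO./.XX to 11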